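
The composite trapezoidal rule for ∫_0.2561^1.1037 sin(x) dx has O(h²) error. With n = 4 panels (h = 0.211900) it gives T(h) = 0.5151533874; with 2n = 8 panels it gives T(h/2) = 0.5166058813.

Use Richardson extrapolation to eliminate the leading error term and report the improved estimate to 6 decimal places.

0.517090

Method order is 2; weight 2^2 = 4.
2^2·A(h/2) = 2.0664235252; minus A(h) gives 1.5512701378.
R = 1.5512701378/3 = 0.5170900459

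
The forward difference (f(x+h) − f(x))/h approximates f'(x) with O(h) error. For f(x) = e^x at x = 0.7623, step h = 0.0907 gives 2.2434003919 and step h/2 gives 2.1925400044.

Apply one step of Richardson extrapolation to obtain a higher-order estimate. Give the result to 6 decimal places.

2.141680

Leading term ∝ h^1; use weight 2 = 2^1.
A(h/2) − A(h) = 2.1925400044 − 2.2434003919 = -0.0508603875
Correction (A(h/2) − A(h))/(2 − 1) = (-0.0508603875)/1 = -0.0508603875
R = 2.1925400044 − 0.0508603875 = 2.1416796169
Shift from A(h/2): −0.0508603875.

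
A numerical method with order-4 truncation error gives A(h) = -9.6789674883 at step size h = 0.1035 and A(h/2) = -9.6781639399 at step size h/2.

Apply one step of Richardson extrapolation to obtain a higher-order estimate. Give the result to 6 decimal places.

-9.678110

Order 4 gives 2^r = 16 and 2^r − 1 = 15.
A(h/2) − A(h) = -9.6781639399 − (-9.6789674883) = 0.0008035484
Divide by 2^4 − 1 = 15: 0.0008035484/15 = 0.0000535699
R = A(h/2) + (A(h/2) − A(h))/15 = -9.6781639399 + 0.0000535699 = -9.6781103700
Gap between inputs: 8.035e-04; correction applied: +0.0000535699.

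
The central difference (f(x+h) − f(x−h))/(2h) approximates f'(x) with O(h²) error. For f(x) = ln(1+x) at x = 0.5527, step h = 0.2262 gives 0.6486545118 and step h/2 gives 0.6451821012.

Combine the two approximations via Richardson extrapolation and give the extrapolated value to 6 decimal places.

r = 2, so 2^r = 4.
4 × 0.6451821012 − 0.6486545118 = 1.9320738930
R = 1.9320738930/3 = 0.6440246310
Shift from A(h/2): −0.0011574702.

0.644025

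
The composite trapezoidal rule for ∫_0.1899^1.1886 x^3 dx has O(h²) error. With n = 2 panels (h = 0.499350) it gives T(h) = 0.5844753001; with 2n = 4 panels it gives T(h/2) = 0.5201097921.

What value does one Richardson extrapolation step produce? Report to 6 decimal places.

0.498655

Order 2 gives 2^r = 4 and 2^r − 1 = 3.
4*0.5201097921 − 0.5844753001 = 1.4959638683
Divide by 2^2 − 1 = 3.
(4*0.5201097921 − 0.5844753001)/(4 − 1) = 0.4986546228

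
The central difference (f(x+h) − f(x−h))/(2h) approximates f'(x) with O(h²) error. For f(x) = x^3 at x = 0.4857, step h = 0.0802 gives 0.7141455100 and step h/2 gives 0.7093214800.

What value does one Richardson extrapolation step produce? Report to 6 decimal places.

0.707713

r = 2: numerator weight 4, denominator 3.
A(h/2) − A(h) = 0.7093214800 − 0.7141455100 = -0.0048240300
Divide by 2^2 − 1 = 3: (-0.0048240300)/3 = -0.0016080100
R = 0.7093214800 − 0.0016080100 = 0.7077134700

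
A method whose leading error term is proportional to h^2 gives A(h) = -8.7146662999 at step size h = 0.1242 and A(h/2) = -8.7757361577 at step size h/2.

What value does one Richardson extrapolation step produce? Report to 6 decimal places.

-8.796093

Leading term ∝ h^2; use weight 4 = 2^2.
A(h/2) − A(h) = -8.7757361577 − (-8.7146662999) = -0.0610698578
Divide by 2^2 − 1 = 3: (-0.0610698578)/3 = -0.0203566193
R = -8.7757361577 − 0.0203566193 = -8.7960927770
Correction |R − A(h/2)| = 2.036e-02; gap |A(h/2) − A(h)| = 6.107e-02.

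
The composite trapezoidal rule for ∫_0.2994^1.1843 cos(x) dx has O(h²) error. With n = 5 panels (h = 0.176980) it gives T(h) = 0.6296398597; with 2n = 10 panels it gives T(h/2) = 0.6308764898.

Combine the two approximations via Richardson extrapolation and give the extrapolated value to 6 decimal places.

0.631289

Order 2 gives 2^r = 4 and 2^r − 1 = 3.
2^2×A(h/2) = 2.5235059592; minus A(h) gives 1.8938660995.
1.8938660995 ÷ 3 = 0.6312886998
Gap between inputs: 1.237e-03; correction applied: +0.0004122100.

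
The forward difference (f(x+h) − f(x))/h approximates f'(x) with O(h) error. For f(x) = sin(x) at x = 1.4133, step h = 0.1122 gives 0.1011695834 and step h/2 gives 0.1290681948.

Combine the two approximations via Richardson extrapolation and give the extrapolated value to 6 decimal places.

0.156967

Leading term ∝ h^1; use weight 2 = 2^1.
Numerator 2*A(h/2) − A(h) = 2*0.1290681948 − 0.1011695834 = 0.1569668062
Divide by 2^1 − 1 = 1.
Result: 0.1569668062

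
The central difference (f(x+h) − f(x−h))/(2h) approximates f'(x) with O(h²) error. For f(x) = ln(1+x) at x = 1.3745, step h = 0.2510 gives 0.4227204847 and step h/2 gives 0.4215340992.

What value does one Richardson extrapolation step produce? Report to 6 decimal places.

0.421139

With r = 2 the leading error scales as h^2, so the weight is 2^2 = 4.
Top: 4(0.4215340992) − (0.4227204847) = 1.2634159121
R = 1.2634159121/3 = 0.4211386374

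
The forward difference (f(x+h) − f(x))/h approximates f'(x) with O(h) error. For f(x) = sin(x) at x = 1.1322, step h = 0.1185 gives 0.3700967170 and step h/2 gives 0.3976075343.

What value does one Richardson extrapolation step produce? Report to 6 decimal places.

Method order is 1; weight 2^1 = 2.
2·0.3976075343 = 0.7952150686; 0.7952150686 − 0.3700967170 = 0.4251183516
0.4251183516 ÷ 1 = 0.4251183516

0.425118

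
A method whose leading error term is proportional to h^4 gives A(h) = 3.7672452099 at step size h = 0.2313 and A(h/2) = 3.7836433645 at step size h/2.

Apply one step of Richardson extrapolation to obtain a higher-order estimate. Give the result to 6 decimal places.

Error is O(h^4); halving h shrinks it by 2^4 = 16.
16 × 3.7836433645 − 3.7672452099 = 56.7710486221
Denominator 16 − 1 = 15.
So the Richardson estimate is 3.7847365748.
Gap between inputs: 1.640e-02; correction applied: +0.0010932103.

3.784737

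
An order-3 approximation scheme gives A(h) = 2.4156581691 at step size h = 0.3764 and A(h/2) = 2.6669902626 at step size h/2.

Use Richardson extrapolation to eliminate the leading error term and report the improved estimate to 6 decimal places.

2.702895

Method order is 3; weight 2^3 = 8.
Weighted: 21.3359221008 − 2.4156581691 = 18.9202639317
R = 18.9202639317/7 = 2.7028948474
Shift from A(h/2): +0.0359045848.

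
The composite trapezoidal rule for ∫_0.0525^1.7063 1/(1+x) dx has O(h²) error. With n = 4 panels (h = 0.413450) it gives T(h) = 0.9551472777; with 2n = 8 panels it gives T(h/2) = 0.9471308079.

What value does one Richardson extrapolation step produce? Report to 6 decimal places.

The method has order 2: 2^2 = 4.
A(h/2) − A(h) = 0.9471308079 − 0.9551472777 = -0.0080164698
Divide by 2^2 − 1 = 3: (-0.0080164698)/3 = -0.0026721566
R = A(h/2) + (A(h/2) − A(h))/3 = 0.9471308079 − 0.0026721566 = 0.9444586513
Correction |R − A(h/2)| = 2.672e-03; gap |A(h/2) − A(h)| = 8.016e-03.

0.944459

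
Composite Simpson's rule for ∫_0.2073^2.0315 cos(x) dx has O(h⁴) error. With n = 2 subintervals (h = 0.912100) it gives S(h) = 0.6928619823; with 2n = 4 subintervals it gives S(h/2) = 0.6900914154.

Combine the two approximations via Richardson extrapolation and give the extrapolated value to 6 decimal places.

r = 4, so 2^r = 16.
2^4×A(h/2) = 11.0414626464; minus A(h) gives 10.3486006641.
Divide by 2^4 − 1 = 15.
10.3486006641 ÷ 15 = 0.6899067109
Shift from A(h/2): −0.0001847045.

0.689907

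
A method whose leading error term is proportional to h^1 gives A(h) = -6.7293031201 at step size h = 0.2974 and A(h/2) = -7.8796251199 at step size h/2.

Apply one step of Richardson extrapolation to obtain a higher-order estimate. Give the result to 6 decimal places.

-9.029947

Method order is 1; weight 2^1 = 2.
Numerator 2 × A(h/2) − A(h) = 2 × (-7.8796251199) − (-6.7293031201) = -9.0299471197
(-9.0299471197) ÷ 1 = -9.0299471197
Correction |R − A(h/2)| = 1.150e+00; gap |A(h/2) − A(h)| = 1.150e+00.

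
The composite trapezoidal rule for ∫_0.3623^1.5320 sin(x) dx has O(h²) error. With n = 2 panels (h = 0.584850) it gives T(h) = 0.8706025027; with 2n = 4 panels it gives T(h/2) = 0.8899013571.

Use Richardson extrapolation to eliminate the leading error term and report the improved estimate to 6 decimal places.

With r = 2 the leading error scales as h^2, so the weight is 2^2 = 4.
4 × 0.8899013571 − 0.8706025027 = 2.6890029257
Divide by 2^2 − 1 = 3.
Extrapolated: 2.6890029257 / 3 = 0.8963343086

0.896334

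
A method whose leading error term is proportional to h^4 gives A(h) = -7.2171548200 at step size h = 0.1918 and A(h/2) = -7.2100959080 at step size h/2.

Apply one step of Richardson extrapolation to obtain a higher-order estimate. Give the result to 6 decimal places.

Leading term ∝ h^4; use weight 16 = 2^4.
Numerator 16 × A(h/2) − A(h) = 16 × (-7.2100959080) − (-7.2171548200) = -108.1443797080
(-108.1443797080) ÷ 15 = -7.2096253139
Shift from A(h/2): +0.0004705941.

-7.209625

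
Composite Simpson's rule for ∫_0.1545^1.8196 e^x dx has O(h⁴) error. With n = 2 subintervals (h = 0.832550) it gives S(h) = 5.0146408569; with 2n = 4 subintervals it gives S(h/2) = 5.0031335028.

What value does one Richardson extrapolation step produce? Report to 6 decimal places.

5.002366

With r = 4 the leading error scales as h^4, so the weight is 2^4 = 16.
Top: 16(5.0031335028) − (5.0146408569) = 75.0354951879
Denominator 16 − 1 = 15.
Extrapolated: 75.0354951879 / 15 = 5.0023663459
Gap between inputs: 1.151e-02; correction applied: −0.0007671569.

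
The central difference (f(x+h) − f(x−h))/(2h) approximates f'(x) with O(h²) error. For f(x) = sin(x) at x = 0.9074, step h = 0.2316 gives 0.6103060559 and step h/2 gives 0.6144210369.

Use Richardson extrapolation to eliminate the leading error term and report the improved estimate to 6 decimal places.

0.615793

Error is O(h^2); halving h shrinks it by 2^2 = 4.
4·0.6144210369 = 2.4576841476; subtract 0.6103060559 → 1.8473780917
Divide by 2^2 − 1 = 3.
(4·0.6144210369 − 0.6103060559)/(4 − 1) = 0.6157926972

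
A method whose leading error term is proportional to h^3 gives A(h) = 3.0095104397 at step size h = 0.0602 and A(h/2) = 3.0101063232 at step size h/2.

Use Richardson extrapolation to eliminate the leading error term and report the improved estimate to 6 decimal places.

3.010191

r = 3, so 2^r = 8.
Weighted: 24.0808505856 − 3.0095104397 = 21.0713401459
Denominator 8 − 1 = 7.
Result: 3.0101914494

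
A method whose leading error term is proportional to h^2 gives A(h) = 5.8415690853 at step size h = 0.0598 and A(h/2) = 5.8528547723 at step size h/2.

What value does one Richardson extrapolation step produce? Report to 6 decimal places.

Error is O(h^2); halving h shrinks it by 2^2 = 4.
Weighted: 23.4114190892 − 5.8415690853 = 17.5698500039
Denominator 4 − 1 = 3.
Extrapolated: 17.5698500039 / 3 = 5.8566166680
Gap between inputs: 1.129e-02; correction applied: +0.0037618957.

5.856617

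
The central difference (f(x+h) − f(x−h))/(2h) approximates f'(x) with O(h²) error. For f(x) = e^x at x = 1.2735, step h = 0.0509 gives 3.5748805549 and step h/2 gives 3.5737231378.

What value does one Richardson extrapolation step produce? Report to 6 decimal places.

With r = 2 the leading error scales as h^2, so the weight is 2^2 = 4.
Numerator 4 × A(h/2) − A(h) = 4 × 3.5737231378 − 3.5748805549 = 10.7200119963
Divide by 2^2 − 1 = 3.
Extrapolated: 10.7200119963 / 3 = 3.5733373321

3.573337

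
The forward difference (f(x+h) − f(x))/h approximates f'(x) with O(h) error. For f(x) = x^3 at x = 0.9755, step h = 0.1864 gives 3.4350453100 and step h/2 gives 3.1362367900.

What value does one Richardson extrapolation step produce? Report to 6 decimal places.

Leading term ∝ h^1; use weight 2 = 2^1.
2^1*A(h/2) = 6.2724735800; minus A(h) gives 2.8374282700.
Extrapolated: 2.8374282700 / 1 = 2.8374282700
Correction |R − A(h/2)| = 2.988e-01; gap |A(h/2) − A(h)| = 2.988e-01.

2.837428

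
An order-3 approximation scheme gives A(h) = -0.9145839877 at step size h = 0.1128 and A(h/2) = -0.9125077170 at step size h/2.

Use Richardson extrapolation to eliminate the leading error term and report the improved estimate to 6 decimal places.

-0.912211

Method order is 3; weight 2^3 = 8.
8×(-0.9125077170) − (-0.9145839877) = -6.3854777483
Denominator 8 − 1 = 7.
Extrapolated: (-6.3854777483) / 7 = -0.9122111069
Gap between inputs: 2.076e-03; correction applied: +0.0002966101.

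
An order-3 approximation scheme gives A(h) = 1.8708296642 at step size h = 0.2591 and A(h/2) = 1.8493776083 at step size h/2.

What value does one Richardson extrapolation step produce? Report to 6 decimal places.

With r = 3 the leading error scales as h^3, so the weight is 2^3 = 8.
Weighted: 14.7950208664 − 1.8708296642 = 12.9241912022
Divide by 2^3 − 1 = 7.
Result: 1.8463130289

1.846313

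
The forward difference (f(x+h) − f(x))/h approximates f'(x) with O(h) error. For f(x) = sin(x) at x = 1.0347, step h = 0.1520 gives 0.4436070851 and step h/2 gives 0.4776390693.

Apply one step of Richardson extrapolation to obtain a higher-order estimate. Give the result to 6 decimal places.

0.511671

r = 1: numerator weight 2, denominator 1.
2 × 0.4776390693 = 0.9552781386; subtract 0.4436070851 → 0.5116710535
Denominator 2 − 1 = 1.
(2 × 0.4776390693 − 0.4436070851)/(2 − 1) = 0.5116710535
Shift from A(h/2): +0.0340319842.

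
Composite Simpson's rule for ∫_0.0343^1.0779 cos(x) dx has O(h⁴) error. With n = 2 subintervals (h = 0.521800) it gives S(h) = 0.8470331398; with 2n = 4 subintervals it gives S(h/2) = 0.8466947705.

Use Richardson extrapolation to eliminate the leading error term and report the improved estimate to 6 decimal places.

0.846672

r = 4, so 2^r = 16.
Difference of the inputs: 0.8466947705 − 0.8470331398 = -0.0003383693
Divide by 2^4 − 1 = 15: (-0.0003383693)/15 = -0.0000225580
R = A(h/2) + (A(h/2) − A(h))/15 = 0.8466947705 − 0.0000225580 = 0.8466722125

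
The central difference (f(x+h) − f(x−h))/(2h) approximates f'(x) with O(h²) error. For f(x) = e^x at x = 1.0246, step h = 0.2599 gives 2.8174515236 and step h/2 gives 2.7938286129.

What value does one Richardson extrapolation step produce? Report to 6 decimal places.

Error is O(h^2); halving h shrinks it by 2^2 = 4.
A(h/2) − A(h) = 2.7938286129 − 2.8174515236 = -0.0236229107
Correction (A(h/2) − A(h))/(4 − 1) = (-0.0236229107)/3 = -0.0078743036
R = A(h/2) + (A(h/2) − A(h))/3 = 2.7938286129 − 0.0078743036 = 2.7859543093
Correction |R − A(h/2)| = 7.874e-03; gap |A(h/2) − A(h)| = 2.362e-02.

2.785954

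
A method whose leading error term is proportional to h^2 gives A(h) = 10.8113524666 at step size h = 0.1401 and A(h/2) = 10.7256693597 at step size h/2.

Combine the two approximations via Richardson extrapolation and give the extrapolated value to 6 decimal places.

10.697108

Method order is 2; weight 2^2 = 4.
Top: 4(10.7256693597) − (10.8113524666) = 32.0913249722
R = 32.0913249722/3 = 10.6971083241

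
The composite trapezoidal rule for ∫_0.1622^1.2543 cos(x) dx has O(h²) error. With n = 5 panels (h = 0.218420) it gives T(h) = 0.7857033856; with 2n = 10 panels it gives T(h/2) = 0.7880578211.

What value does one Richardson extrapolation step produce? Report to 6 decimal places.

Order 2 gives 2^r = 4 and 2^r − 1 = 3.
Top: 4(0.7880578211) − (0.7857033856) = 2.3665278988
(4×0.7880578211 − 0.7857033856)/(4 − 1) = 0.7888426329
Shift from A(h/2): +0.0007848118.

0.788843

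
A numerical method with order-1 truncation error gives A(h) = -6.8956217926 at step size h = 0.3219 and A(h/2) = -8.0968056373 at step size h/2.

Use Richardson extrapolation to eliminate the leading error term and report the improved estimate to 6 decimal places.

-9.297989

r = 1, so 2^r = 2.
2*(-8.0968056373) − (-6.8956217926) = -9.2979894820
Denominator 2 − 1 = 1.
So the Richardson estimate is -9.2979894820.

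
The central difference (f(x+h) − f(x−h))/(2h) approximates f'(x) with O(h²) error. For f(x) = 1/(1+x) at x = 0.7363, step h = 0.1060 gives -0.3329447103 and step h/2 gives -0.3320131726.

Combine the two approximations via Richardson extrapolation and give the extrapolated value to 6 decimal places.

Leading term ∝ h^2; use weight 4 = 2^2.
Top: 4(-0.3320131726) − (-0.3329447103) = -0.9951079801
Divide by 2^2 − 1 = 3.
Extrapolated: (-0.9951079801) / 3 = -0.3317026600

-0.331703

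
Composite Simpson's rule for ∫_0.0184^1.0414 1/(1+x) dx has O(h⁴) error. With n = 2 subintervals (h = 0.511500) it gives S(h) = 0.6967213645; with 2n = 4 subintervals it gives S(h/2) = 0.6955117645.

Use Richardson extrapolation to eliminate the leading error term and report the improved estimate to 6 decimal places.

0.695431

The method has order 4: 2^4 = 16.
Numerator 16 × A(h/2) − A(h) = 16 × 0.6955117645 − 0.6967213645 = 10.4314668675
10.4314668675 ÷ 15 = 0.6954311245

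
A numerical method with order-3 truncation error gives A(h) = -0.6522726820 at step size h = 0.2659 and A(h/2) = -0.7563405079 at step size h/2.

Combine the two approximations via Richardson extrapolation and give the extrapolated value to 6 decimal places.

-0.771207

The method has order 3: 2^3 = 8.
8×(-0.7563405079) − (-0.6522726820) = -5.3984513812
R = (-5.3984513812)/7 = -0.7712073402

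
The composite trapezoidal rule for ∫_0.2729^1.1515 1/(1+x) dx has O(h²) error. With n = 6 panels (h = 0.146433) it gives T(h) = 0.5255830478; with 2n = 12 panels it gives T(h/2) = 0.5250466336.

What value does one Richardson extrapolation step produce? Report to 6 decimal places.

0.524868

r = 2: numerator weight 4, denominator 3.
Top: 4(0.5250466336) − (0.5255830478) = 1.5746034866
Denominator 4 − 1 = 3.
So the Richardson estimate is 0.5248678289.
Shift from A(h/2): −0.0001788047.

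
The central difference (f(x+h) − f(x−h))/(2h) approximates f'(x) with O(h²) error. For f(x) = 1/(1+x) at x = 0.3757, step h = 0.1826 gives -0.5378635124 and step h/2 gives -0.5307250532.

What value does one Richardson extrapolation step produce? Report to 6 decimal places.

-0.528346

With r = 2 the leading error scales as h^2, so the weight is 2^2 = 4.
4·(-0.5307250532) = -2.1229002128; (-2.1229002128) − (-0.5378635124) = -1.5850367004
Extrapolated: (-1.5850367004) / 3 = -0.5283455668
Correction |R − A(h/2)| = 2.379e-03; gap |A(h/2) − A(h)| = 7.138e-03.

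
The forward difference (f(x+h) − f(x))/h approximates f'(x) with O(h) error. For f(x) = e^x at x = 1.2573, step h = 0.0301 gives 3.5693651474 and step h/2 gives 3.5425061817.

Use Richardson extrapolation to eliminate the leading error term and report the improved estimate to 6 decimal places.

Order 1 gives 2^r = 2 and 2^r − 1 = 1.
Top: 2(3.5425061817) − (3.5693651474) = 3.5156472160
Divide by 2^1 − 1 = 1.
Result: 3.5156472160
Gap between inputs: 2.686e-02; correction applied: −0.0268589657.

3.515647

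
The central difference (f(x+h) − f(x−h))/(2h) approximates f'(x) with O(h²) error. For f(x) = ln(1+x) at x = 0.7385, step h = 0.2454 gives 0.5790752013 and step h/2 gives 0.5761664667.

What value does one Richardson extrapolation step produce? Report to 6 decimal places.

r = 2, so 2^r = 4.
A(h/2) − A(h) = 0.5761664667 − 0.5790752013 = -0.0029087346
Divide by 2^2 − 1 = 3: (-0.0029087346)/3 = -0.0009695782
R = A(h/2) + (A(h/2) − A(h))/3 = 0.5761664667 − 0.0009695782 = 0.5751968885

0.575197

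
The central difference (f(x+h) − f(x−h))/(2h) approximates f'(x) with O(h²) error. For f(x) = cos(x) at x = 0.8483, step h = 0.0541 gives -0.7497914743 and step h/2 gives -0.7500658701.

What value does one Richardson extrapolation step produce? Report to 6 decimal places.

With r = 2 the leading error scales as h^2, so the weight is 2^2 = 4.
Numerator 4×A(h/2) − A(h) = 4×(-0.7500658701) − (-0.7497914743) = -2.2504720061
(4×(-0.7500658701) − (-0.7497914743))/(4 − 1) = -0.7501573354

-0.750157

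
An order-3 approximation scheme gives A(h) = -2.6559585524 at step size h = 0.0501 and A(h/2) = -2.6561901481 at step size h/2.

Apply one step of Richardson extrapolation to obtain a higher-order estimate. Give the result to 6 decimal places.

The method has order 3: 2^3 = 8.
A(h/2) − A(h) = -2.6561901481 − (-2.6559585524) = -0.0002315957
Divide by 2^3 − 1 = 7: (-0.0002315957)/7 = -0.0000330851
R = -2.6561901481 − 0.0000330851 = -2.6562232332

-2.656223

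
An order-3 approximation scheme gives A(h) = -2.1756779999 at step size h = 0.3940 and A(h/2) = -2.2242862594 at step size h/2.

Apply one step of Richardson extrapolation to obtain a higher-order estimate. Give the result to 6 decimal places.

-2.231230

Leading term ∝ h^3; use weight 8 = 2^3.
Difference of the inputs: -2.2242862594 − (-2.1756779999) = -0.0486082595
Correction (A(h/2) − A(h))/(8 − 1) = (-0.0486082595)/7 = -0.0069440371
R = -2.2242862594 − 0.0069440371 = -2.2312302965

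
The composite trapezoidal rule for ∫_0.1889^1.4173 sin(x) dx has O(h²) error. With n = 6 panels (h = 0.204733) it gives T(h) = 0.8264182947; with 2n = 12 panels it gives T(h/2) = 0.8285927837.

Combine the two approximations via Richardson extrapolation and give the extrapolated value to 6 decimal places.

With r = 2 the leading error scales as h^2, so the weight is 2^2 = 4.
4×0.8285927837 − 0.8264182947 = 2.4879528401
2.4879528401 ÷ 3 = 0.8293176134

0.829318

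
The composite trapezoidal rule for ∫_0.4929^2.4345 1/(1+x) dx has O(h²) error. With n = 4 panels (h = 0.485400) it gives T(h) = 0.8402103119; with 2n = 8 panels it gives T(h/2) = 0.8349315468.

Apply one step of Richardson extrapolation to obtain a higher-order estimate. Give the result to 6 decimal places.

Method order is 2; weight 2^2 = 4.
Numerator 4*A(h/2) − A(h) = 4*0.8349315468 − 0.8402103119 = 2.4995158753
R = 2.4995158753/3 = 0.8331719584

0.833172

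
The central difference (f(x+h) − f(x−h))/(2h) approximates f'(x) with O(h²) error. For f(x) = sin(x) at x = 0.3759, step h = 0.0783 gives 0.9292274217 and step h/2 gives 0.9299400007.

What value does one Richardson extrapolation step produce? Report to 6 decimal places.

r = 2, so 2^r = 4.
Top: 4(0.9299400007) − (0.9292274217) = 2.7905325811
Denominator 4 − 1 = 3.
R = 2.7905325811/3 = 0.9301775270
Correction |R − A(h/2)| = 2.375e-04; gap |A(h/2) − A(h)| = 7.126e-04.

0.930178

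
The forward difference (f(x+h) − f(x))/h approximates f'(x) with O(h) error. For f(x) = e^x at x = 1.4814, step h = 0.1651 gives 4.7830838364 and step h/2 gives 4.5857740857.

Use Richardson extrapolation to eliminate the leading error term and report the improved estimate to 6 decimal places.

4.388464

Error is O(h^1); halving h shrinks it by 2^1 = 2.
Weighted: 9.1715481714 − 4.7830838364 = 4.3884643350
R = 4.3884643350/1 = 4.3884643350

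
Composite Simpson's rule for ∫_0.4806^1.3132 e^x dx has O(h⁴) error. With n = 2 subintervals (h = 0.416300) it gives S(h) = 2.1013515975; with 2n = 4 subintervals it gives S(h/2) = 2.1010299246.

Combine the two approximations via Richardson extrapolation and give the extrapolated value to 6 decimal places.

2.101008

Error is O(h^4); halving h shrinks it by 2^4 = 16.
Weighted: 33.6164787936 − 2.1013515975 = 31.5151271961
Extrapolated: 31.5151271961 / 15 = 2.1010084797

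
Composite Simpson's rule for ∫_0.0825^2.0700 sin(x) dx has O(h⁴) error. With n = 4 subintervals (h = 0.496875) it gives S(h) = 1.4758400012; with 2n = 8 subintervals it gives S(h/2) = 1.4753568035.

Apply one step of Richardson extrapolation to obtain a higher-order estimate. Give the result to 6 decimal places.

Method order is 4; weight 2^4 = 16.
16·1.4753568035 = 23.6057088560; 23.6057088560 − 1.4758400012 = 22.1298688548
Denominator 16 − 1 = 15.
R = 22.1298688548/15 = 1.4753245903
Shift from A(h/2): −0.0000322132.

1.475325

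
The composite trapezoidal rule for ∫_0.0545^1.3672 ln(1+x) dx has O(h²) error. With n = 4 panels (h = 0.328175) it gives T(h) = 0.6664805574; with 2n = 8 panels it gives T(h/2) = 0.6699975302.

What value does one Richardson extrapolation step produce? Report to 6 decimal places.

Order 2 gives 2^r = 4 and 2^r − 1 = 3.
4×0.6699975302 = 2.6799901208; 2.6799901208 − 0.6664805574 = 2.0135095634
Denominator 4 − 1 = 3.
2.0135095634 ÷ 3 = 0.6711698545
Correction |R − A(h/2)| = 1.172e-03; gap |A(h/2) − A(h)| = 3.517e-03.

0.671170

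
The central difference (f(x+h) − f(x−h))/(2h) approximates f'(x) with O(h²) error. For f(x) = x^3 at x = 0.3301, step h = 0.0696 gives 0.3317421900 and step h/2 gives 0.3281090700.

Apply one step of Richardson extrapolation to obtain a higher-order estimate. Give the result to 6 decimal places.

Error is O(h^2); halving h shrinks it by 2^2 = 4.
4·0.3281090700 = 1.3124362800; subtract 0.3317421900 → 0.9806940900
R = 0.9806940900/3 = 0.3268980300

0.326898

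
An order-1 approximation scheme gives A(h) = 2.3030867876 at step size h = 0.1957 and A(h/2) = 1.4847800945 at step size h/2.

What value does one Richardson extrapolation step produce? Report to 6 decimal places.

r = 1: numerator weight 2, denominator 1.
2*1.4847800945 − 2.3030867876 = 0.6664734014
R = 0.6664734014/1 = 0.6664734014
Correction |R − A(h/2)| = 8.183e-01; gap |A(h/2) − A(h)| = 8.183e-01.

0.666473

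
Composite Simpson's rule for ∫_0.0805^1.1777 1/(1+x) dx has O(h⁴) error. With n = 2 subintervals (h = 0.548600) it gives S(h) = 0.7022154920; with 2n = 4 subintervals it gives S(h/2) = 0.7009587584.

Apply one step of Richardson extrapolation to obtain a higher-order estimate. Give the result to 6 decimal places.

Order 4 gives 2^r = 16 and 2^r − 1 = 15.
A(h/2) − A(h) = 0.7009587584 − 0.7022154920 = -0.0012567336
Divide by 2^4 − 1 = 15: (-0.0012567336)/15 = -0.0000837822
R = A(h/2) + (A(h/2) − A(h))/15 = 0.7009587584 − 0.0000837822 = 0.7008749762
Gap between inputs: 1.257e-03; correction applied: −0.0000837822.

0.700875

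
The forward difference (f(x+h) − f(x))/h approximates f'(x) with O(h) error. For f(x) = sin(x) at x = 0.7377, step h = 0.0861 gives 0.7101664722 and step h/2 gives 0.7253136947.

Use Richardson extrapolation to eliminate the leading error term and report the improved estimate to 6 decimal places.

Leading term ∝ h^1; use weight 2 = 2^1.
Weighted: 1.4506273894 − 0.7101664722 = 0.7404609172
Extrapolated: 0.7404609172 / 1 = 0.7404609172
Gap between inputs: 1.515e-02; correction applied: +0.0151472225.

0.740461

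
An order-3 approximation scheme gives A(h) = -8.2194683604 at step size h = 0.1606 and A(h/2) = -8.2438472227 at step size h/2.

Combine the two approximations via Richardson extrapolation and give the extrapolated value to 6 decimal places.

Leading term ∝ h^3; use weight 8 = 2^3.
Numerator 8 × A(h/2) − A(h) = 8 × (-8.2438472227) − (-8.2194683604) = -57.7313094212
Denominator 8 − 1 = 7.
(8 × (-8.2438472227) − (-8.2194683604))/(8 − 1) = -8.2473299173
Correction |R − A(h/2)| = 3.483e-03; gap |A(h/2) − A(h)| = 2.438e-02.

-8.247330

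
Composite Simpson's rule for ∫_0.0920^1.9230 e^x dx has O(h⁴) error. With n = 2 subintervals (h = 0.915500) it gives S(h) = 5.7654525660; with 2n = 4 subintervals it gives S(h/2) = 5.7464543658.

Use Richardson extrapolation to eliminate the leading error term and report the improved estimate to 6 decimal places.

Leading term ∝ h^4; use weight 16 = 2^4.
16×5.7464543658 − 5.7654525660 = 86.1778172868
Denominator 16 − 1 = 15.
So the Richardson estimate is 5.7451878191.
Shift from A(h/2): −0.0012665467.

5.745188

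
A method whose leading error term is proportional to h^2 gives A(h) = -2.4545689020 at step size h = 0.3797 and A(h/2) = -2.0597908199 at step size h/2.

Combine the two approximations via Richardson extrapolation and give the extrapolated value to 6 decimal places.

The method has order 2: 2^2 = 4.
Difference of the inputs: -2.0597908199 − (-2.4545689020) = 0.3947780821
Correction (A(h/2) − A(h))/(4 − 1) = 0.3947780821/3 = 0.1315926940
R = -2.0597908199 + 0.1315926940 = -1.9281981259

-1.928198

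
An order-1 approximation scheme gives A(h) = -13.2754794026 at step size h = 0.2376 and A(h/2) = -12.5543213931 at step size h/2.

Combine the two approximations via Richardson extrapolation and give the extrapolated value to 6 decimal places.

-11.833163

r = 1: numerator weight 2, denominator 1.
2·(-12.5543213931) = -25.1086427862; (-25.1086427862) − (-13.2754794026) = -11.8331633836
R = (-11.8331633836)/1 = -11.8331633836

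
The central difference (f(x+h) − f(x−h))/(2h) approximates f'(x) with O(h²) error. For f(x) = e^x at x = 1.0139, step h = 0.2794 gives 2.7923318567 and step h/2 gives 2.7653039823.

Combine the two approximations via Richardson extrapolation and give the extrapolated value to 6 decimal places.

Error is O(h^2); halving h shrinks it by 2^2 = 4.
Top: 4(2.7653039823) − (2.7923318567) = 8.2688840725
Divide by 2^2 − 1 = 3.
Result: 2.7562946908

2.756295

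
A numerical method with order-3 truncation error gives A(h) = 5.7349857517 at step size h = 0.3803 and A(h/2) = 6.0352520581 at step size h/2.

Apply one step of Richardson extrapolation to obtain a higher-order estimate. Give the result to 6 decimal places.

6.078147

Order 3 gives 2^r = 8 and 2^r − 1 = 7.
2^3×A(h/2) = 48.2820164648; minus A(h) gives 42.5470307131.
R = 42.5470307131/7 = 6.0781472447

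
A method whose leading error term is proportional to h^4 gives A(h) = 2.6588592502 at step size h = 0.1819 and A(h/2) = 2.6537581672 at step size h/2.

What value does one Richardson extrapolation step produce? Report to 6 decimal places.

2.653418

Error is O(h^4); halving h shrinks it by 2^4 = 16.
Numerator 16*A(h/2) − A(h) = 16*2.6537581672 − 2.6588592502 = 39.8012714250
Denominator 16 − 1 = 15.
Extrapolated: 39.8012714250 / 15 = 2.6534180950
Gap between inputs: 5.101e-03; correction applied: −0.0003400722.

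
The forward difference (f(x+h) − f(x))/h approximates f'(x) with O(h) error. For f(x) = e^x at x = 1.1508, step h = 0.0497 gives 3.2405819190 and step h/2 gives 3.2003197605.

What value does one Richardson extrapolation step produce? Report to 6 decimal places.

3.160058

Order 1 gives 2^r = 2 and 2^r − 1 = 1.
2·3.2003197605 = 6.4006395210; 6.4006395210 − 3.2405819190 = 3.1600576020
Denominator 2 − 1 = 1.
R = 3.1600576020/1 = 3.1600576020
Correction |R − A(h/2)| = 4.026e-02; gap |A(h/2) − A(h)| = 4.026e-02.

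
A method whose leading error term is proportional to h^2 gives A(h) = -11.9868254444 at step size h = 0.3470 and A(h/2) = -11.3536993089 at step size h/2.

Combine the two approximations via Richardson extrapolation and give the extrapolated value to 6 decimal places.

Leading term ∝ h^2; use weight 4 = 2^2.
Top: 4(-11.3536993089) − (-11.9868254444) = -33.4279717912
Extrapolated: (-33.4279717912) / 3 = -11.1426572637

-11.142657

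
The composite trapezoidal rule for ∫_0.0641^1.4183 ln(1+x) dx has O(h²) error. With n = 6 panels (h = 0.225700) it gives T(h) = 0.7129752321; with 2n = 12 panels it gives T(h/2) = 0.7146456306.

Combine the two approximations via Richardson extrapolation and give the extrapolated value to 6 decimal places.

0.715202

Method order is 2; weight 2^2 = 4.
Top: 4(0.7146456306) − (0.7129752321) = 2.1456072903
R = 2.1456072903/3 = 0.7152024301
Correction |R − A(h/2)| = 5.568e-04; gap |A(h/2) − A(h)| = 1.670e-03.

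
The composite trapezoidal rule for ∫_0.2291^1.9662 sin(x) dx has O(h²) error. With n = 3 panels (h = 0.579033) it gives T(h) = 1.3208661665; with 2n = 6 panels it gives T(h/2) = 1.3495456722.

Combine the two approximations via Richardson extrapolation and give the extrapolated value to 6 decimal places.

Order 2 gives 2^r = 4 and 2^r − 1 = 3.
4 × 1.3495456722 = 5.3981826888; subtract 1.3208661665 → 4.0773165223
Extrapolated: 4.0773165223 / 3 = 1.3591055074
Gap between inputs: 2.868e-02; correction applied: +0.0095598352.

1.359106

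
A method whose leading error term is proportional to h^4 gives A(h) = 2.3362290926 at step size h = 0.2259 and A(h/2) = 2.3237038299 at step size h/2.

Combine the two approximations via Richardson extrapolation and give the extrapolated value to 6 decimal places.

r = 4: numerator weight 16, denominator 15.
Difference of the inputs: 2.3237038299 − 2.3362290926 = -0.0125252627
Divide by 2^4 − 1 = 15: (-0.0125252627)/15 = -0.0008350175
R = 2.3237038299 − 0.0008350175 = 2.3228688124
Correction |R − A(h/2)| = 8.350e-04; gap |A(h/2) − A(h)| = 1.253e-02.

2.322869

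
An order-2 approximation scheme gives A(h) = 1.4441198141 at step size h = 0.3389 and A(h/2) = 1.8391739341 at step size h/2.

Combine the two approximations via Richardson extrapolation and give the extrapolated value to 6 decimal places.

1.970859

r = 2, so 2^r = 4.
4*1.8391739341 = 7.3566957364; subtract 1.4441198141 → 5.9125759223
R = 5.9125759223/3 = 1.9708586408
Correction |R − A(h/2)| = 1.317e-01; gap |A(h/2) − A(h)| = 3.951e-01.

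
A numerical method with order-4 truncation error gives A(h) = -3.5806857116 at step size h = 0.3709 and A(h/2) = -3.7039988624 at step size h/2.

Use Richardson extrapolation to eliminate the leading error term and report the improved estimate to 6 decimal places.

-3.712220

Order 4 gives 2^r = 16 and 2^r − 1 = 15.
Top: 16(-3.7039988624) − (-3.5806857116) = -55.6832960868
Denominator 16 − 1 = 15.
(16×(-3.7039988624) − (-3.5806857116))/(16 − 1) = -3.7122197391
Correction |R − A(h/2)| = 8.221e-03; gap |A(h/2) − A(h)| = 1.233e-01.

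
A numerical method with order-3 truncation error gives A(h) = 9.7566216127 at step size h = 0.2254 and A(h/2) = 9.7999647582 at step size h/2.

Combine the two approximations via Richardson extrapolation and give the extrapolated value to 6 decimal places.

9.806157

r = 3: numerator weight 8, denominator 7.
Weighted: 78.3997180656 − 9.7566216127 = 68.6430964529
(8×9.7999647582 − 9.7566216127)/(8 − 1) = 9.8061566361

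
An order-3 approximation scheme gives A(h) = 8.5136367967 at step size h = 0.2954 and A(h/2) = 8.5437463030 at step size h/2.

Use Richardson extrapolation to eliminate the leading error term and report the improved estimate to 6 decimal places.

8.548048

Method order is 3; weight 2^3 = 8.
Top: 8(8.5437463030) − (8.5136367967) = 59.8363336273
R = 59.8363336273/7 = 8.5480476610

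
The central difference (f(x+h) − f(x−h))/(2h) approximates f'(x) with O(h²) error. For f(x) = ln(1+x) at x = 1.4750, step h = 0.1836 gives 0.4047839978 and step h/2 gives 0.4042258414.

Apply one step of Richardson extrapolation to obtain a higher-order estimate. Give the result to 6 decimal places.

0.404040

Order 2 gives 2^r = 4 and 2^r − 1 = 3.
A(h/2) − A(h) = 0.4042258414 − 0.4047839978 = -0.0005581564
Divide by 2^2 − 1 = 3: (-0.0005581564)/3 = -0.0001860521
R = 0.4042258414 − 0.0001860521 = 0.4040397893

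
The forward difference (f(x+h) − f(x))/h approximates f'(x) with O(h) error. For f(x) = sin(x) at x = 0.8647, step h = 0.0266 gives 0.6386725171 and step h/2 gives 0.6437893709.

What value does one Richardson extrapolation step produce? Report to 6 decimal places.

Method order is 1; weight 2^1 = 2.
2·0.6437893709 = 1.2875787418; subtract 0.6386725171 → 0.6489062247
Extrapolated: 0.6489062247 / 1 = 0.6489062247

0.648906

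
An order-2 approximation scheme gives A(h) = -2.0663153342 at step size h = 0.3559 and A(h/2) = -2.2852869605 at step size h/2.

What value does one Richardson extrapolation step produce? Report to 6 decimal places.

-2.358278

Leading term ∝ h^2; use weight 4 = 2^2.
Difference of the inputs: -2.2852869605 − (-2.0663153342) = -0.2189716263
Correction (A(h/2) − A(h))/(4 − 1) = (-0.2189716263)/3 = -0.0729905421
R = A(h/2) + (A(h/2) − A(h))/3 = -2.2852869605 − 0.0729905421 = -2.3582775026
Correction |R − A(h/2)| = 7.299e-02; gap |A(h/2) − A(h)| = 2.190e-01.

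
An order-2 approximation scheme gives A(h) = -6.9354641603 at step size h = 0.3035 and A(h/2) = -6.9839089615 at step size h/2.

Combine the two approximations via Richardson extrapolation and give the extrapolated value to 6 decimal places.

Leading term ∝ h^2; use weight 4 = 2^2.
4·(-6.9839089615) = -27.9356358460; subtract (-6.9354641603) → -21.0001716857
(4·(-6.9839089615) − (-6.9354641603))/(4 − 1) = -7.0000572286
Shift from A(h/2): −0.0161482671.

-7.000057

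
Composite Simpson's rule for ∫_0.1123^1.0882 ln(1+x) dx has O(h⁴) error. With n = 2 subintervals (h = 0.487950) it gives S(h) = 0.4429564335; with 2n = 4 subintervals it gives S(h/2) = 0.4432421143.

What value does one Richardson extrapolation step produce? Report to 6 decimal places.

0.443261

r = 4: numerator weight 16, denominator 15.
Weighted: 7.0918738288 − 0.4429564335 = 6.6489173953
Divide by 2^4 − 1 = 15.
R = 6.6489173953/15 = 0.4432611597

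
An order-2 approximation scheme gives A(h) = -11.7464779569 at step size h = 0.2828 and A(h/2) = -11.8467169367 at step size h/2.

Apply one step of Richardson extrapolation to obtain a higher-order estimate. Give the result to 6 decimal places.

r = 2, so 2^r = 4.
Top: 4(-11.8467169367) − (-11.7464779569) = -35.6403897899
Divide by 2^2 − 1 = 3.
(-35.6403897899) ÷ 3 = -11.8801299300

-11.880130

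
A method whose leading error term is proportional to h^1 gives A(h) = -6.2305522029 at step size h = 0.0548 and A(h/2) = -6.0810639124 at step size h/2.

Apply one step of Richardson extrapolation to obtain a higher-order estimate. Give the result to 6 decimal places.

The method has order 1: 2^1 = 2.
2*(-6.0810639124) − (-6.2305522029) = -5.9315756219
Divide by 2^1 − 1 = 1.
(-5.9315756219) ÷ 1 = -5.9315756219

-5.931576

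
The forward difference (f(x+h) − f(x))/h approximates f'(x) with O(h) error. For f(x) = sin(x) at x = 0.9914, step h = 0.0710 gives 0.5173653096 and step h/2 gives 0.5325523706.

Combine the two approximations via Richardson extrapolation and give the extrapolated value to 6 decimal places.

Order 1 gives 2^r = 2 and 2^r − 1 = 1.
2 × 0.5325523706 − 0.5173653096 = 0.5477394316
(2 × 0.5325523706 − 0.5173653096)/(2 − 1) = 0.5477394316
Shift from A(h/2): +0.0151870610.

0.547739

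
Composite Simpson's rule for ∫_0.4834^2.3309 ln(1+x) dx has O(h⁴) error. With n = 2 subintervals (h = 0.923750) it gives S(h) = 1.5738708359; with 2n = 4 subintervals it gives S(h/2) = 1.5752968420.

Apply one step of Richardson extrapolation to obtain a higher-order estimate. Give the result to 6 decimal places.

1.575392

Order 4 gives 2^r = 16 and 2^r − 1 = 15.
Weighted: 25.2047494720 − 1.5738708359 = 23.6308786361
Denominator 16 − 1 = 15.
Result: 1.5753919091
Shift from A(h/2): +0.0000950671.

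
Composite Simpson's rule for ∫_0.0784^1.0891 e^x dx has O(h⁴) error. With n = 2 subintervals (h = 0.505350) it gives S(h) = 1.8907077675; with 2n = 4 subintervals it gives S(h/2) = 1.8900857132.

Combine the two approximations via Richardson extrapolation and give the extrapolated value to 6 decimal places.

Leading term ∝ h^4; use weight 16 = 2^4.
Top: 16(1.8900857132) − (1.8907077675) = 28.3506636437
Denominator 16 − 1 = 15.
R = 28.3506636437/15 = 1.8900442429

1.890044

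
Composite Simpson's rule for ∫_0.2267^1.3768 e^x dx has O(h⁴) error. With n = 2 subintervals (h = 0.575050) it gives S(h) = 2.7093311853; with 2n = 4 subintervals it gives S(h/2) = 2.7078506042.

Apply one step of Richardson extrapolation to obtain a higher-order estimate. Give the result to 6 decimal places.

With r = 4 the leading error scales as h^4, so the weight is 2^4 = 16.
16*2.7078506042 = 43.3256096672; 43.3256096672 − 2.7093311853 = 40.6162784819
R = 40.6162784819/15 = 2.7077518988
Shift from A(h/2): −0.0000987054.

2.707752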